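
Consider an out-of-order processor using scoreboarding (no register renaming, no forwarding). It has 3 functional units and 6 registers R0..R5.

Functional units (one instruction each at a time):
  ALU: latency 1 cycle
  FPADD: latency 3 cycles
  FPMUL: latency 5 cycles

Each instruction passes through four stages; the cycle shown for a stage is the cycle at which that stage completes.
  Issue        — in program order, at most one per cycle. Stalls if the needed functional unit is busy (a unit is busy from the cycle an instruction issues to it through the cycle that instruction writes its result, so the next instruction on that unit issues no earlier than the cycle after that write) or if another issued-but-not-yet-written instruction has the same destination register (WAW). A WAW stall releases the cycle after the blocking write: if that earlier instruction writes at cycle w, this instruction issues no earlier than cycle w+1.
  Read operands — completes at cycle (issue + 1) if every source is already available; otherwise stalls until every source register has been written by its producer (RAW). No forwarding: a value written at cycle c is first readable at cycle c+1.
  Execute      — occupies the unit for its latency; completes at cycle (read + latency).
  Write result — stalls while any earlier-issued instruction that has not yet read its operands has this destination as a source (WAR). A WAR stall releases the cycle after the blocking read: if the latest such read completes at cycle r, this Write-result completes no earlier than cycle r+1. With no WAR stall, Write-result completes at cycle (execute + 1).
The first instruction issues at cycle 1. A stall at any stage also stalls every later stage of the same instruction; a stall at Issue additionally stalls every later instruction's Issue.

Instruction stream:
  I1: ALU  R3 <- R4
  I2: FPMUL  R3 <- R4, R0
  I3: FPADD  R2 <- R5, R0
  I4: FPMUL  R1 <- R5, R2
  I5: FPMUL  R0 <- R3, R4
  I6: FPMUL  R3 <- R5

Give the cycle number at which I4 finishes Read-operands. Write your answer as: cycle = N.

I1: IS=1 RO=2 EX=3 WR=4
I2: IS=5 RO=6 EX=11 WR=12  [WAW R3: wait I1 write@4]
I3: IS=6 RO=7 EX=10 WR=11
I4: IS=13 RO=14 EX=19 WR=20  [struct: FPMUL busy until I2 writes@12]
I5: IS=21 RO=22 EX=27 WR=28  [struct: FPMUL busy until I4 writes@20]
I6: IS=29 RO=30 EX=35 WR=36  [struct: FPMUL busy until I5 writes@28]

cycle = 14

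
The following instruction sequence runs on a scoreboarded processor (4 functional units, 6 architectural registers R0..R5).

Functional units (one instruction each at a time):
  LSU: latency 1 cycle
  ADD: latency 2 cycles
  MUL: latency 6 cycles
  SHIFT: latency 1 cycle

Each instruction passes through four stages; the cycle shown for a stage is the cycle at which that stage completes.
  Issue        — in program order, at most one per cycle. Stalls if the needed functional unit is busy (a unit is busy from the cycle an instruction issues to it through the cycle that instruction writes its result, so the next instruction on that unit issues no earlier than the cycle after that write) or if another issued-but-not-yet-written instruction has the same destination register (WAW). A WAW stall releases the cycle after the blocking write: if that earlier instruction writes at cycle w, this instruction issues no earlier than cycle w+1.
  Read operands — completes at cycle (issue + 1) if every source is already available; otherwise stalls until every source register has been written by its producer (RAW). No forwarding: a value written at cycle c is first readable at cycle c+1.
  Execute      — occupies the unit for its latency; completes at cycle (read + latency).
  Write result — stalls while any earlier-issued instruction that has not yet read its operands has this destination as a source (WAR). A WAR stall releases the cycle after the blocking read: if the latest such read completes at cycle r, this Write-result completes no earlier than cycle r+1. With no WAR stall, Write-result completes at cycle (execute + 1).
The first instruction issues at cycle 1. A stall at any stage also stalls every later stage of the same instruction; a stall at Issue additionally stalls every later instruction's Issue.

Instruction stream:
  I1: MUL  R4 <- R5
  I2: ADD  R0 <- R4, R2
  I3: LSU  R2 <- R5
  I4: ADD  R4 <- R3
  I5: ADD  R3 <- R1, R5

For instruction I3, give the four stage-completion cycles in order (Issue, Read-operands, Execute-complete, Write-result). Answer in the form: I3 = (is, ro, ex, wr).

I1  is:1  ro:2  ex:8  wr:9
I2  is:2  ro:10  ex:12  wr:13  — RAW R4: wait I1 write@9
I3  is:3  ro:4  ex:5  wr:11  — WAR R2: wait I2 read@10
I4  is:14  ro:15  ex:17  wr:18  — struct: ADD busy until I2 writes@13
I5  is:19  ro:20  ex:22  wr:23  — struct: ADD busy until I4 writes@18

I3 = (3, 4, 5, 11)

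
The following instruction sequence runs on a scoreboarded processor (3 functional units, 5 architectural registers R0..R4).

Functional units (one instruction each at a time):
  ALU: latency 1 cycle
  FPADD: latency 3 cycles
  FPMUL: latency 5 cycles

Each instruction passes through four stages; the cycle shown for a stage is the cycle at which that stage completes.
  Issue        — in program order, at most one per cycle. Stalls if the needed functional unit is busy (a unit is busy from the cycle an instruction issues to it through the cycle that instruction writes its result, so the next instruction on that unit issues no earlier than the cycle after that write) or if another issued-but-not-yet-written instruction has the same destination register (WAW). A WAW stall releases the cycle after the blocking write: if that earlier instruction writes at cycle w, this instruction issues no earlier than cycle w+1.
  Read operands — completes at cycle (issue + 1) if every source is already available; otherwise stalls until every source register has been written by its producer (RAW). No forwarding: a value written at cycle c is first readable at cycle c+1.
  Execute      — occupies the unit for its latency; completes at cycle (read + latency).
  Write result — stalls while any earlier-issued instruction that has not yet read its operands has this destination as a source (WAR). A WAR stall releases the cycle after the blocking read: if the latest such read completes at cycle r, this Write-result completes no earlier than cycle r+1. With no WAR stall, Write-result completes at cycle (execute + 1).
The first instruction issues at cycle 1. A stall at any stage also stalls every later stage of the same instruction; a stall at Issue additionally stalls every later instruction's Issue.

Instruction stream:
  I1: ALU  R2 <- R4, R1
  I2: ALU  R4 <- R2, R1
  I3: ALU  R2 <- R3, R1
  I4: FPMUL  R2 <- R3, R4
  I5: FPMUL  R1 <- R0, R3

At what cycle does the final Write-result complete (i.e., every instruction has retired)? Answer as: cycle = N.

cycle = 28

[1] issue I1 (ALU)
[2] I1 read-ops
[3] I1 finished on ALU
[4] I1→R2
[5] issue I2 (ALU)
[6] I2 read-ops
[7] I2 finished on ALU
[8] I2→R4
[9] issue I3 (ALU)
[10] I3 read-ops
[11] I3 finished on ALU
[12] I3→R2
[13] issue I4 (FPMUL)
[14] I4 read-ops
[19] I4 finished on FPMUL
[20] I4→R2
[21] issue I5 (FPMUL)
[22] I5 read-ops
[27] I5 finished on FPMUL
[28] I5→R1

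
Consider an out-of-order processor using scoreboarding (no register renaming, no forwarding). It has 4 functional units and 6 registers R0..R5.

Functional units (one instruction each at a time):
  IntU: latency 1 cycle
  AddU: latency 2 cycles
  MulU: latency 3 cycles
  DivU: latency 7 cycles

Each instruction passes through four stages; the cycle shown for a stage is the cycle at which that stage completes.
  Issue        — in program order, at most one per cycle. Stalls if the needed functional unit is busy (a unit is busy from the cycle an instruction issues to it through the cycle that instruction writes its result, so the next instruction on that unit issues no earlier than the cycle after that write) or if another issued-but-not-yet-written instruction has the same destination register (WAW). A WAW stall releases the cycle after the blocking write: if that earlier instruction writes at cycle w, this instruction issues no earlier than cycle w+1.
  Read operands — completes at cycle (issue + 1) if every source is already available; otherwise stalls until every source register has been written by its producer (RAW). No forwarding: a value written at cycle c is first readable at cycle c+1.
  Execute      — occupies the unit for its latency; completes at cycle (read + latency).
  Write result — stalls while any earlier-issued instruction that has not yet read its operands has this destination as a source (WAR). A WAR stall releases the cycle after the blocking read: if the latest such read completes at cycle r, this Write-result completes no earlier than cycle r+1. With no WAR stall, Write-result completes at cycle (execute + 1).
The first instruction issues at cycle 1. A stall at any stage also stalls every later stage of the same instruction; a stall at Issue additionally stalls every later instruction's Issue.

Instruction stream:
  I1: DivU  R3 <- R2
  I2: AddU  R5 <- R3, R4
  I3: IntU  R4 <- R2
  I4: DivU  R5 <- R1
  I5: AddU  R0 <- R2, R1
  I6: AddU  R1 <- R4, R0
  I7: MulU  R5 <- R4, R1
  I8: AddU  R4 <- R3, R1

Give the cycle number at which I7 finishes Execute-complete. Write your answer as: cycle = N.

I1 -> (1, 2, 9, 10)
I2 -> (2, 11, 13, 14)  // RAW R3: wait I1 write@10
I3 -> (3, 4, 5, 12)  // WAR R4: wait I2 read@11
I4 -> (15, 16, 23, 24)  // WAW R5: wait I2 write@14
I5 -> (16, 17, 19, 20)
I6 -> (21, 22, 24, 25)  // struct: AddU busy until I5 writes@20
I7 -> (25, 26, 29, 30)  // WAW R5: wait I4 write@24
I8 -> (26, 27, 29, 30)

cycle = 29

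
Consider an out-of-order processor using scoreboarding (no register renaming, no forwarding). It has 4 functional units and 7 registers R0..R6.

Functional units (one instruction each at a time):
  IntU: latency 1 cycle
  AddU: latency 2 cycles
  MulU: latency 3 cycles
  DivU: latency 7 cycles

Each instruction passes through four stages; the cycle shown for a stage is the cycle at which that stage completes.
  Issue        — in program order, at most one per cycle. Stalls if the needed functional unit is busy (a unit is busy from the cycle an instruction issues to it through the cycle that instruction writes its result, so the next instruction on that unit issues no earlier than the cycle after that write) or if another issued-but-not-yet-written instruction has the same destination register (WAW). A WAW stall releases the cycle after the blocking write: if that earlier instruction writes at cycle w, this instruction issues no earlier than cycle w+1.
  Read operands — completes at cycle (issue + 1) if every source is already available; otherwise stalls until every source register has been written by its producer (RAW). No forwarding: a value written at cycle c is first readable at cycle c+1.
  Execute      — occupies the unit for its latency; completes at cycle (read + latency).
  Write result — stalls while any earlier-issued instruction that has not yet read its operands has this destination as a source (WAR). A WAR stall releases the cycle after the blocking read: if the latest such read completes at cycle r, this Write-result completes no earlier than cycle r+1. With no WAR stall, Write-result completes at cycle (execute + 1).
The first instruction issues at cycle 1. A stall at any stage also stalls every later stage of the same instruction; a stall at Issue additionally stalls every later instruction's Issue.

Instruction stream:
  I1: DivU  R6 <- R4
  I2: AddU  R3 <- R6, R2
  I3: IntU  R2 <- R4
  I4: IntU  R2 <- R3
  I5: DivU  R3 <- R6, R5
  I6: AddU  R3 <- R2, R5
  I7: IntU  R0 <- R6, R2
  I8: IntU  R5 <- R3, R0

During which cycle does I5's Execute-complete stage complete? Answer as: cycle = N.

  I1 | 1 | 2 | 9 | 10
  I2 | 2 | 11 | 13 | 14   RAW R6: wait I1 write@10
  I3 | 3 | 4 | 5 | 12   WAR R2: wait I2 read@11
  I4 | 13 | 15 | 16 | 17   struct: IntU busy until I3 writes@12 · RAW R3: wait I2 write@14
  I5 | 15 | 16 | 23 | 24   WAW R3: wait I2 write@14
  I6 | 25 | 26 | 28 | 29   WAW R3: wait I5 write@24
  I7 | 26 | 27 | 28 | 29
  I8 | 30 | 31 | 32 | 33   struct: IntU busy until I7 writes@29

cycle = 23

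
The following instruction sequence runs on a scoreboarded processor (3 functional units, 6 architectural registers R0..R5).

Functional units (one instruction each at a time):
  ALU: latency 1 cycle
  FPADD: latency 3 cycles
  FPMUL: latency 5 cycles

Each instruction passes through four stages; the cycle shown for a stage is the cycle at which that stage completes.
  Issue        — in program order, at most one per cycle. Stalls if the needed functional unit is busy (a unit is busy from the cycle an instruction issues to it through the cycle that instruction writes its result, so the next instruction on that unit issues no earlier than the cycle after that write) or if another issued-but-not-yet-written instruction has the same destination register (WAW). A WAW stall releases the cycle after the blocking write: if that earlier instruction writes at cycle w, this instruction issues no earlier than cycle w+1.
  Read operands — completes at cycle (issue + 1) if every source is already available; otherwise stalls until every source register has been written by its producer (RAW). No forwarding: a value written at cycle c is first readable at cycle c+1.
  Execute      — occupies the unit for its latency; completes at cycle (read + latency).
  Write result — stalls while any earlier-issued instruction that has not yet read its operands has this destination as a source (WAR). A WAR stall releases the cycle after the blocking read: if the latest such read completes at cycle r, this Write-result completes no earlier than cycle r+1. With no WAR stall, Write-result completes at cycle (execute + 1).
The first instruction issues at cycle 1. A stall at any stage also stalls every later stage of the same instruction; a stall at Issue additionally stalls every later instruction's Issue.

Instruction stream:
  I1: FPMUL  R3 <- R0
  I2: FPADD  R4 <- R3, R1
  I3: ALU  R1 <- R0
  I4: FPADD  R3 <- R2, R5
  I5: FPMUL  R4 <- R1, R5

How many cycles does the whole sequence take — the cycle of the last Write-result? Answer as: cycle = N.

cycle = 22

[1] I1 dispatched to FPMUL
[2] I1 operands ready; I2 dispatched to FPADD
[3] I3 dispatched to ALU
[4] I3 operands ready
[5] I3 complete
[7] I1 complete
[8] R3←I1
[9] I2 operands ready
[10] R1←I3
[12] I2 complete
[13] R4←I2
[14] I4 dispatched to FPADD
[15] I4 operands ready; I5 dispatched to FPMUL
[16] I5 operands ready
[18] I4 complete
[19] R3←I4
[21] I5 complete
[22] R4←I5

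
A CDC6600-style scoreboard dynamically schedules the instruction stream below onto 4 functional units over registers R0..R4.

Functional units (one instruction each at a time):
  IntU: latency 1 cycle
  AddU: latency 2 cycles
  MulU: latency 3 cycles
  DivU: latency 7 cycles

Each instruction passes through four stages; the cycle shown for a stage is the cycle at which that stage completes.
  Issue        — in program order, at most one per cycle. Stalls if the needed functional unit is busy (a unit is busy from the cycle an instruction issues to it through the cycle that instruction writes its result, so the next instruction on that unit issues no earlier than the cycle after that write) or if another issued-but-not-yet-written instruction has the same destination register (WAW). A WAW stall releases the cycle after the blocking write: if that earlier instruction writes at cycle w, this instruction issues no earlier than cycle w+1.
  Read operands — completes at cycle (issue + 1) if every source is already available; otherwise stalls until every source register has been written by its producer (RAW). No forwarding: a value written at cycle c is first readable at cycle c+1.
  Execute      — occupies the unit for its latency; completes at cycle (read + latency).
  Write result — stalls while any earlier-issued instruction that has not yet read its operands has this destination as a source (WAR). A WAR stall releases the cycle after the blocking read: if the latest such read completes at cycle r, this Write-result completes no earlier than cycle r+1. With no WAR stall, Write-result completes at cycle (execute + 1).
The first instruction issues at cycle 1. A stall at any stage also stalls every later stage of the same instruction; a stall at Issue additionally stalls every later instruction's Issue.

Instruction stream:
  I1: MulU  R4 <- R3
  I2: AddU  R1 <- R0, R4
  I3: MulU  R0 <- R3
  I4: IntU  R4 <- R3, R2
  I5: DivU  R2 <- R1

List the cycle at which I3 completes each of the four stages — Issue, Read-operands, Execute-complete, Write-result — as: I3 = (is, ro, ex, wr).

I1  is:1  ro:2  ex:5  wr:6
I2  is:2  ro:7  ex:9  wr:10  — RAW R4: wait I1 write@6
I3  is:7  ro:8  ex:11  wr:12  — struct: MulU busy until I1 writes@6
I4  is:8  ro:9  ex:10  wr:11
I5  is:9  ro:11  ex:18  wr:19  — RAW R1: wait I2 write@10

I3 = (7, 8, 11, 12)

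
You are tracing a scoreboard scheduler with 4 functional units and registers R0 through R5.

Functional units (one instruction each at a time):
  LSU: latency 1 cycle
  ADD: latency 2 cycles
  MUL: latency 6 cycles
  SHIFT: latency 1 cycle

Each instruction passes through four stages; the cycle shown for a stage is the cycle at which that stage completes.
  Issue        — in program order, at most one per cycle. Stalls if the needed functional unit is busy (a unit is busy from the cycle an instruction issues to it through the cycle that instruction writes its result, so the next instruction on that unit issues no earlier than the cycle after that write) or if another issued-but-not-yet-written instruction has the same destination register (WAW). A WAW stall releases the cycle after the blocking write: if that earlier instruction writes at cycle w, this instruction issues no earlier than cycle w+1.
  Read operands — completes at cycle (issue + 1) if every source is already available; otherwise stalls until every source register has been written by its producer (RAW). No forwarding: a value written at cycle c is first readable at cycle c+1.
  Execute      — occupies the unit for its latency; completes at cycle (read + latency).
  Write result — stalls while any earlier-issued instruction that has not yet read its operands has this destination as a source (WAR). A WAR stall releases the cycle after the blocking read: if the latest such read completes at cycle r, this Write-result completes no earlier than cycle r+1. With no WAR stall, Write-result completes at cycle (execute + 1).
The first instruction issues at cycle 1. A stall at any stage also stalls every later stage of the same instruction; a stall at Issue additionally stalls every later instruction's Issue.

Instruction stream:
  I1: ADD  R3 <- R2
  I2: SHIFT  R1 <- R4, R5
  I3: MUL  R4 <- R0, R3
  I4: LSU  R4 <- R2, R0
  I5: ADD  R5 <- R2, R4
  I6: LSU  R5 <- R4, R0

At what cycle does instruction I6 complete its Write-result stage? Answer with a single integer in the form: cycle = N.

cycle 1: I1→ADD
cycle 2: I1 RO, I2→SHIFT
cycle 3: I2 RO, I3→MUL
cycle 4: I1 EX, I2 EX
cycle 5: I1 WR R3, I2 WR R1
cycle 6: I3 RO
cycle 12: I3 EX
cycle 13: I3 WR R4
cycle 14: I4→LSU
cycle 15: I4 RO, I5→ADD
cycle 16: I4 EX
cycle 17: I4 WR R4
cycle 18: I5 RO
cycle 20: I5 EX
cycle 21: I5 WR R5
cycle 22: I6→LSU
cycle 23: I6 RO
cycle 24: I6 EX
cycle 25: I6 WR R5

cycle = 25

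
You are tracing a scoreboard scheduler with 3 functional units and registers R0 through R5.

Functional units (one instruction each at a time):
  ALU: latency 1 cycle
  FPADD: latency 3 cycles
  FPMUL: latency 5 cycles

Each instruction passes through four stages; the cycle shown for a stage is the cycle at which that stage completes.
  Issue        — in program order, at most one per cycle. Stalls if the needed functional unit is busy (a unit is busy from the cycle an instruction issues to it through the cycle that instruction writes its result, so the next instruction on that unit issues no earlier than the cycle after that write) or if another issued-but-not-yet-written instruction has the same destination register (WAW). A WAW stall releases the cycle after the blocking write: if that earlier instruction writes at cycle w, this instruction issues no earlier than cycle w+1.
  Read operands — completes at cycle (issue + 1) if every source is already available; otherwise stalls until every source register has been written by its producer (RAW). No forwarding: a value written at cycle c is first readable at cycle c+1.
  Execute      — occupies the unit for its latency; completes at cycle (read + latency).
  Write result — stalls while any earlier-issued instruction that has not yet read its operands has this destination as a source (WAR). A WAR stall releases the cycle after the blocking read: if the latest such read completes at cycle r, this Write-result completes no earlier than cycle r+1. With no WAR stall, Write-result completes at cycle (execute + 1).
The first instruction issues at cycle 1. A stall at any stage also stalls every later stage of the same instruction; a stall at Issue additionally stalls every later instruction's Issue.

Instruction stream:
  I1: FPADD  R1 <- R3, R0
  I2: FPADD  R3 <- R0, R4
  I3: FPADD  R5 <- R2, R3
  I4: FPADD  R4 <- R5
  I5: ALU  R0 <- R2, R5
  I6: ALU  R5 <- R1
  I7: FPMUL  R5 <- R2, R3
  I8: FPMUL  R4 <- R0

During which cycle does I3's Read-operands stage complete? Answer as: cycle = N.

cycle 1: I1→FPADD
cycle 2: I1 RO
cycle 5: I1 EX
cycle 6: I1 WR R1
cycle 7: I2→FPADD
cycle 8: I2 RO
cycle 11: I2 EX
cycle 12: I2 WR R3
cycle 13: I3→FPADD
cycle 14: I3 RO
cycle 17: I3 EX
cycle 18: I3 WR R5
cycle 19: I4→FPADD
cycle 20: I4 RO · I5→ALU
cycle 21: I5 RO
cycle 22: I5 EX
cycle 23: I4 EX · I5 WR R0
cycle 24: I4 WR R4 · I6→ALU
cycle 25: I6 RO
cycle 26: I6 EX
cycle 27: I6 WR R5
cycle 28: I7→FPMUL
cycle 29: I7 RO
cycle 34: I7 EX
cycle 35: I7 WR R5
cycle 36: I8→FPMUL
cycle 37: I8 RO
cycle 42: I8 EX
cycle 43: I8 WR R4

cycle = 14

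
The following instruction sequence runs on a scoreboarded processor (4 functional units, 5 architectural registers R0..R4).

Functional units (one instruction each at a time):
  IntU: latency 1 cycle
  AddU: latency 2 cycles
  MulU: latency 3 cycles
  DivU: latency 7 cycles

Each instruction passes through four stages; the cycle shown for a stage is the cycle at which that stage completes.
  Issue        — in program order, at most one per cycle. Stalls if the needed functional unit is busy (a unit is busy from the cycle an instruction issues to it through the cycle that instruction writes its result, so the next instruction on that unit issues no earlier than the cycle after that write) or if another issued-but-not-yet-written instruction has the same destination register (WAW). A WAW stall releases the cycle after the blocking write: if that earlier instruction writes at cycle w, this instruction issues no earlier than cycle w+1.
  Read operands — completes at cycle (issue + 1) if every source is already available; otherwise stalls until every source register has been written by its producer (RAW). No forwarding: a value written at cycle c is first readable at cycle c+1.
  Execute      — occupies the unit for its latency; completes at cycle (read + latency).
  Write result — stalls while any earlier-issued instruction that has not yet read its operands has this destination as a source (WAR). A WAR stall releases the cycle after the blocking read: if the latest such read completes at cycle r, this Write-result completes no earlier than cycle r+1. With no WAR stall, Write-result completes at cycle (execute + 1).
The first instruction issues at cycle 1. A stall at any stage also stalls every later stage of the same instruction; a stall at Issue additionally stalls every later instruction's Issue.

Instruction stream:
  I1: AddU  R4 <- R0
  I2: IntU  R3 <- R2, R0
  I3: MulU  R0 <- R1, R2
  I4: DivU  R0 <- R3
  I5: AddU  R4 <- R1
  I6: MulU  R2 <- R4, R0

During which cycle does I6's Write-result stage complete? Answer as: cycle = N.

cycle = 23

I1  is:1  ro:2  ex:4  wr:5
I2  is:2  ro:3  ex:4  wr:5
I3  is:3  ro:4  ex:7  wr:8
I4  is:9  ro:10  ex:17  wr:18  — WAW R0: wait I3 write@8
I5  is:10  ro:11  ex:13  wr:14
I6  is:11  ro:19  ex:22  wr:23  — RAW R0: wait I4 write@18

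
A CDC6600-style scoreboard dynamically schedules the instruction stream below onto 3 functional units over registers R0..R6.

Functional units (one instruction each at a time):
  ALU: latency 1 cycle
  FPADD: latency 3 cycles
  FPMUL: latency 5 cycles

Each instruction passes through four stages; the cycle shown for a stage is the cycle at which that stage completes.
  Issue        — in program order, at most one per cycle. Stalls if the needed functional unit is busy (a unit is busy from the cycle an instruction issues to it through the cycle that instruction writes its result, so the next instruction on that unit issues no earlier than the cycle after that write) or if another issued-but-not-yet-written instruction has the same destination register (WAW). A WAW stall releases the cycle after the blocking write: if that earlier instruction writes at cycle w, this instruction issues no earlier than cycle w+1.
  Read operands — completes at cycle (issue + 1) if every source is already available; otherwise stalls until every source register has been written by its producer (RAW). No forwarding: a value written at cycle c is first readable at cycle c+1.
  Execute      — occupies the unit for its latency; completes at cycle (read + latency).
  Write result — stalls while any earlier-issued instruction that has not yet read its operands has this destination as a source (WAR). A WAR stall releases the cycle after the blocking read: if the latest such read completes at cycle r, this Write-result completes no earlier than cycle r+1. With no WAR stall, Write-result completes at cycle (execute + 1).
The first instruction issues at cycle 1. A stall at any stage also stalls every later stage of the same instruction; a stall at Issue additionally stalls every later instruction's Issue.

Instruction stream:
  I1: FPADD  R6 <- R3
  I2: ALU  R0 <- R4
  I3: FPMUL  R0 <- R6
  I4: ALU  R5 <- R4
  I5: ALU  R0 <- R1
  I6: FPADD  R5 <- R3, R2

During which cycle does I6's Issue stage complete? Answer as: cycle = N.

I1 -> (1, 2, 5, 6)
I2 -> (2, 3, 4, 5)
I3 -> (6, 7, 12, 13)  // WAW R0: wait I2 write@5
I4 -> (7, 8, 9, 10)
I5 -> (14, 15, 16, 17)  // WAW R0: wait I3 write@13
I6 -> (15, 16, 19, 20)

cycle = 15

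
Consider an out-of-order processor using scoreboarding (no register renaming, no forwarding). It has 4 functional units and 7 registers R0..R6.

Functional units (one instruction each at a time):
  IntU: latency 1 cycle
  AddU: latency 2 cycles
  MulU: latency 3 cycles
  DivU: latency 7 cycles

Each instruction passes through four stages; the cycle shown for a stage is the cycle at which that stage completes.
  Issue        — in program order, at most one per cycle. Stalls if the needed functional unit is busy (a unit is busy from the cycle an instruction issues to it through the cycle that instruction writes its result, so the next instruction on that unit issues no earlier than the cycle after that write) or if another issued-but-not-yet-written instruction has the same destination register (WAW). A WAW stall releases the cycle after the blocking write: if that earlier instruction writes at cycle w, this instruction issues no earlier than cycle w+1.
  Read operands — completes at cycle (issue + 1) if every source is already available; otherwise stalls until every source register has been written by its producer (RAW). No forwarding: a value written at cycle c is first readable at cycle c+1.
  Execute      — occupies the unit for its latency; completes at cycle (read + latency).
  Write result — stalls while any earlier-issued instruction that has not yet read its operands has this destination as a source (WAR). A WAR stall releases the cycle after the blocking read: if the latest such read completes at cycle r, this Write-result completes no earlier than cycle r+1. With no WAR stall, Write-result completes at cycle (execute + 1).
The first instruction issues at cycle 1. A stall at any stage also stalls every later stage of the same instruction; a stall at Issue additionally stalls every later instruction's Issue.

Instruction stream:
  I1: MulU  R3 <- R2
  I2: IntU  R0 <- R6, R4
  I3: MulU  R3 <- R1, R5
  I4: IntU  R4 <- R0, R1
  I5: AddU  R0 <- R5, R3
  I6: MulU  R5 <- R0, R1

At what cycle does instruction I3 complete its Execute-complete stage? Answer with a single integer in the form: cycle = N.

cycle = 11

[I1] 1/2/5/6
[I2] 2/3/4/5
[I3] 7/8/11/12  (struct: MulU busy until I1 writes@6)
[I4] 8/9/10/11
[I5] 9/13/15/16  (RAW R3: wait I3 write@12)
[I6] 13/17/20/21  (struct: MulU busy until I3 writes@12; RAW R0: wait I5 write@16)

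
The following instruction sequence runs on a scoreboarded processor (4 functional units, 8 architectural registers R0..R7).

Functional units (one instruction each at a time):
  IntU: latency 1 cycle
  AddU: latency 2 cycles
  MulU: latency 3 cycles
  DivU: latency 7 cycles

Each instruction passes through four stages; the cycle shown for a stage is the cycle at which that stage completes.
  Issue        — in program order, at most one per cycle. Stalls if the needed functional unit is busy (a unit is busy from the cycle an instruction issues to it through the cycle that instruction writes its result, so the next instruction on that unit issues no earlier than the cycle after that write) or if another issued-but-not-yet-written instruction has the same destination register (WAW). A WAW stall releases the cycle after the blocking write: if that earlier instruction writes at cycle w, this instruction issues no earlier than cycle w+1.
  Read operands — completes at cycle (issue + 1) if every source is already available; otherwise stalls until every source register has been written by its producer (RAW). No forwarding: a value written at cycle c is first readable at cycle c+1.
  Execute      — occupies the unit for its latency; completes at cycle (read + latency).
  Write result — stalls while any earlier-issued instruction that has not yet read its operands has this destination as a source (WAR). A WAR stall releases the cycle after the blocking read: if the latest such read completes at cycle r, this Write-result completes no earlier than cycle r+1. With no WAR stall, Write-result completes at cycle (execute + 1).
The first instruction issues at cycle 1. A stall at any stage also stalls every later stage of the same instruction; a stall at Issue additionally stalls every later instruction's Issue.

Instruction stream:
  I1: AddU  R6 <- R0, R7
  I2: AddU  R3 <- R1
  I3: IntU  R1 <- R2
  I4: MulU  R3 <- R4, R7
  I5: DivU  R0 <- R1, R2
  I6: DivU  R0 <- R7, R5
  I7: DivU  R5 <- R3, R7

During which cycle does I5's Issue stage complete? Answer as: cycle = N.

cycle = 12

[1] issue I1 (AddU)
[2] I1 read-ops
[4] I1 finished on AddU
[5] I1→R6
[6] issue I2 (AddU)
[7] I2 read-ops; issue I3 (IntU)
[8] I3 read-ops
[9] I2 finished on AddU; I3 finished on IntU
[10] I2→R3; I3→R1
[11] issue I4 (MulU)
[12] I4 read-ops; issue I5 (DivU)
[13] I5 read-ops
[15] I4 finished on MulU
[16] I4→R3
[20] I5 finished on DivU
[21] I5→R0
[22] issue I6 (DivU)
[23] I6 read-ops
[30] I6 finished on DivU
[31] I6→R0
[32] issue I7 (DivU)
[33] I7 read-ops
[40] I7 finished on DivU
[41] I7→R5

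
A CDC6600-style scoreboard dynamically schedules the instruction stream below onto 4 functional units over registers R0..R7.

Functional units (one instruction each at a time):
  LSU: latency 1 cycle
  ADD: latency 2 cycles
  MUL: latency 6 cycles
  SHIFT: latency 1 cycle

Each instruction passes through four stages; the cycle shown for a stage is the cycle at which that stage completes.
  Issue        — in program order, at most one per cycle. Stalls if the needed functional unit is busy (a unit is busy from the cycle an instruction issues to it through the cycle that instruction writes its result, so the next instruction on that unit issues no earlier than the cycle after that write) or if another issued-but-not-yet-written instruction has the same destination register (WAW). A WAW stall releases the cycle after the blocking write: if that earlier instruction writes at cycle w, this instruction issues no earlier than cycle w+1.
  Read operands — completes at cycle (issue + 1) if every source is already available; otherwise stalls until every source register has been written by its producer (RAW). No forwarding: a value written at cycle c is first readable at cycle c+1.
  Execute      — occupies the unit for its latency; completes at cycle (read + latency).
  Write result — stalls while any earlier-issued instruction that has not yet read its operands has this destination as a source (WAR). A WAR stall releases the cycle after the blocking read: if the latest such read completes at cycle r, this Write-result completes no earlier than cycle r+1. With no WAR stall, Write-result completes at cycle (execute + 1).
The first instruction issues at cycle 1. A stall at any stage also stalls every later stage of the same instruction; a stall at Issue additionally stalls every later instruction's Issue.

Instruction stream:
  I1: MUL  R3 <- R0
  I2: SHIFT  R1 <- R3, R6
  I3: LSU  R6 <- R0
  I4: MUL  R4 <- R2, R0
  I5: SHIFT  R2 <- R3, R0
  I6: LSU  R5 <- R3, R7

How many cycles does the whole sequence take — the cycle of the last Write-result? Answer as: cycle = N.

cycle = 18

I1 -> (1, 2, 8, 9)
I2 -> (2, 10, 11, 12)  // RAW R3: wait I1 write@9
I3 -> (3, 4, 5, 11)  // WAR R6: wait I2 read@10
I4 -> (10, 11, 17, 18)  // struct: MUL busy until I1 writes@9
I5 -> (13, 14, 15, 16)  // struct: SHIFT busy until I2 writes@12
I6 -> (14, 15, 16, 17)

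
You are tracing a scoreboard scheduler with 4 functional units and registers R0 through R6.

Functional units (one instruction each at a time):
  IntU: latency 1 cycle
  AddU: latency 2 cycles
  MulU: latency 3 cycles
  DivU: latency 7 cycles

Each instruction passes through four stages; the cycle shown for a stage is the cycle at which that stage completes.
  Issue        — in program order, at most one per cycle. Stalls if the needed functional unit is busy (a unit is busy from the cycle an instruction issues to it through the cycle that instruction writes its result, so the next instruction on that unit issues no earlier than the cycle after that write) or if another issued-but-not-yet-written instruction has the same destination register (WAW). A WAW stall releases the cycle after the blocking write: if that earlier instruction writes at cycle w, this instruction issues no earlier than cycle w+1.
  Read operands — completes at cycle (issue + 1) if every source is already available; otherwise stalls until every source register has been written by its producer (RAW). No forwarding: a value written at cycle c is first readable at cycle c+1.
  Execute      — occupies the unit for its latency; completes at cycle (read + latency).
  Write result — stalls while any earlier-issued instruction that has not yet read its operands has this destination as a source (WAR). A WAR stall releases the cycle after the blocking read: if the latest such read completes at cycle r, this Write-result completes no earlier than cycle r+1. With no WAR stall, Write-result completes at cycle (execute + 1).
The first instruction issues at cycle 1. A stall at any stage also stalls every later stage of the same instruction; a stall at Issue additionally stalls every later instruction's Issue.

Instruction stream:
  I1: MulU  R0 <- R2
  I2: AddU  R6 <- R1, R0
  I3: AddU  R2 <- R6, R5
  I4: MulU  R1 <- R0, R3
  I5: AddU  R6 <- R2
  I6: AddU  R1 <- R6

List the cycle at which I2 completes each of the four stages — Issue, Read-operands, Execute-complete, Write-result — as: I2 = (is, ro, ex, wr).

I2 = (2, 7, 9, 10)

I1  is:1  ro:2  ex:5  wr:6
I2  is:2  ro:7  ex:9  wr:10  — RAW R0: wait I1 write@6
I3  is:11  ro:12  ex:14  wr:15  — struct: AddU busy until I2 writes@10
I4  is:12  ro:13  ex:16  wr:17
I5  is:16  ro:17  ex:19  wr:20  — struct: AddU busy until I3 writes@15
I6  is:21  ro:22  ex:24  wr:25  — struct: AddU busy until I5 writes@20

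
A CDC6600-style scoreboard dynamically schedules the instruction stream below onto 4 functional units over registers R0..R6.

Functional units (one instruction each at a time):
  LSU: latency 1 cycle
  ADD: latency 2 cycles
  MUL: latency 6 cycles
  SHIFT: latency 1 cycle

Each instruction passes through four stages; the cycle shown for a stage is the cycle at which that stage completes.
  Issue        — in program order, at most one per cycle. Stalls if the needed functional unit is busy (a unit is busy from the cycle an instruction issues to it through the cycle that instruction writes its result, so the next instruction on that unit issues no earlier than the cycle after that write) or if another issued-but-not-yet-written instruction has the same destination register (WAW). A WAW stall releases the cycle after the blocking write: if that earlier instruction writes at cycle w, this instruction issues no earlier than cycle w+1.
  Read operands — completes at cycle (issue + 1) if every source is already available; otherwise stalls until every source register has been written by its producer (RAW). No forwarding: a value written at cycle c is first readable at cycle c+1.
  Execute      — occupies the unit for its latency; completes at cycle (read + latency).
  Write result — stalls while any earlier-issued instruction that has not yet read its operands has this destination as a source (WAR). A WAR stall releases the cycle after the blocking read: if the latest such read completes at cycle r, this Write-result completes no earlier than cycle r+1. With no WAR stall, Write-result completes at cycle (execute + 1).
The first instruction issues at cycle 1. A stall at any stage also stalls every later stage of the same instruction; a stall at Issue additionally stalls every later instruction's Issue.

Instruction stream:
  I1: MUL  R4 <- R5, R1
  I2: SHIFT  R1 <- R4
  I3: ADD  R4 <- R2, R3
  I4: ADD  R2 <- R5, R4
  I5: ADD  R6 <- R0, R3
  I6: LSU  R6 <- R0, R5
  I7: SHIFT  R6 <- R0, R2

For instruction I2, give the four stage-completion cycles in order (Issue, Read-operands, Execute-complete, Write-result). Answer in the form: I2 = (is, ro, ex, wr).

I1 -> (1, 2, 8, 9)
I2 -> (2, 10, 11, 12)  // RAW R4: wait I1 write@9
I3 -> (10, 11, 13, 14)  // WAW R4: wait I1 write@9
I4 -> (15, 16, 18, 19)  // struct: ADD busy until I3 writes@14
I5 -> (20, 21, 23, 24)  // struct: ADD busy until I4 writes@19
I6 -> (25, 26, 27, 28)  // WAW R6: wait I5 write@24
I7 -> (29, 30, 31, 32)  // WAW R6: wait I6 write@28

I2 = (2, 10, 11, 12)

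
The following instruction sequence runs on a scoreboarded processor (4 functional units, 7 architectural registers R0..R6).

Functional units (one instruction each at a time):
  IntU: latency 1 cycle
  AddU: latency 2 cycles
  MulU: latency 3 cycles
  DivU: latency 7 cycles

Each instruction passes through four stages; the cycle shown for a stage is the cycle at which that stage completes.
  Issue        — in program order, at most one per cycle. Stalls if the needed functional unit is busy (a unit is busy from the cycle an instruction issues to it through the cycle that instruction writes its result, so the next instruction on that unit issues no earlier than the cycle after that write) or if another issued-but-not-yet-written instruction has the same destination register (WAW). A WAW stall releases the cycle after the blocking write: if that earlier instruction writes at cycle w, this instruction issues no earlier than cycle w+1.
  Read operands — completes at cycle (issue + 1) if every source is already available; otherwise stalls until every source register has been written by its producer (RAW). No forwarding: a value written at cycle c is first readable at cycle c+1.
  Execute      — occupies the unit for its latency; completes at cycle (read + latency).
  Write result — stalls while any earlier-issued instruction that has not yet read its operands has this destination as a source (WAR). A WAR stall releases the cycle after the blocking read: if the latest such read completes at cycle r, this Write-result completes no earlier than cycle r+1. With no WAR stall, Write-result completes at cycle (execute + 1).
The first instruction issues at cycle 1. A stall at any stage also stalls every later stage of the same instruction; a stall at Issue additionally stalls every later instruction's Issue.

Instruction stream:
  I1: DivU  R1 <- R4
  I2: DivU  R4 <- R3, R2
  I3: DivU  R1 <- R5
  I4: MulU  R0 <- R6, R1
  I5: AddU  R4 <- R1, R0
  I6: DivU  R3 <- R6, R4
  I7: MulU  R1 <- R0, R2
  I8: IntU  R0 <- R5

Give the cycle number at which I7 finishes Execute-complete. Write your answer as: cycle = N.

cycle = 40

I1 -> (1, 2, 9, 10)
I2 -> (11, 12, 19, 20)  // struct: DivU busy until I1 writes@10
I3 -> (21, 22, 29, 30)  // struct: DivU busy until I2 writes@20
I4 -> (22, 31, 34, 35)  // RAW R1: wait I3 write@30
I5 -> (23, 36, 38, 39)  // RAW R0: wait I4 write@35
I6 -> (31, 40, 47, 48)  // struct: DivU busy until I3 writes@30, RAW R4: wait I5 write@39
I7 -> (36, 37, 40, 41)  // struct: MulU busy until I4 writes@35
I8 -> (37, 38, 39, 40)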